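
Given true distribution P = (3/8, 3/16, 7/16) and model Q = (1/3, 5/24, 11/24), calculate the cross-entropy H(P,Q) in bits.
1.5111 bits

Cross-entropy: H(P,Q) = -Σ p(x) log q(x)

Alternatively: H(P,Q) = H(P) + D_KL(P||Q)
H(P) = 1.5052 bits
D_KL(P||Q) = 0.0059 bits

H(P,Q) = 1.5052 + 0.0059 = 1.5111 bits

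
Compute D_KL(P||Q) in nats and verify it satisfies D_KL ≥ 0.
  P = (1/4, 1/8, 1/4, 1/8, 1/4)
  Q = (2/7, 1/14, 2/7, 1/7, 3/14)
0.0250 nats

KL divergence satisfies the Gibbs inequality: D_KL(P||Q) ≥ 0 for all distributions P, Q.

D_KL(P||Q) = Σ p(x) log(p(x)/q(x))
Term by term:
  x=0: 1/4 × log_e[(1/4)/(2/7)] = -0.0334
  x=1: 1/8 × log_e[(1/8)/(1/14)] = 0.0700
  x=2: 1/4 × log_e[(1/4)/(2/7)] = -0.0334
  x=3: 1/8 × log_e[(1/8)/(1/7)] = -0.0167
  x=4: 1/4 × log_e[(1/4)/(3/14)] = 0.0385
D_KL(P||Q) = 0.0250 nats

D_KL(P||Q) = 0.0250 ≥ 0 ✓

This non-negativity is a fundamental property: relative entropy cannot be negative because it measures how different Q is from P.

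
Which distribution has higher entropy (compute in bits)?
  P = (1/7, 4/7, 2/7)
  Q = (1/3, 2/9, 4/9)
Q

Computing entropies in bits:
H(P) = 1.3788
H(Q) = 1.5305

Distribution Q has higher entropy.

Intuition: The distribution closer to uniform (more spread out) has higher entropy.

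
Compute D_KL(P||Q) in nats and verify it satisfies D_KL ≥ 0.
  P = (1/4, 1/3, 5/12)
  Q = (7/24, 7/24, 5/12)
0.0060 nats

KL divergence satisfies the Gibbs inequality: D_KL(P||Q) ≥ 0 for all distributions P, Q.

D_KL(P||Q) = Σ p(x) log(p(x)/q(x))
Term by term:
  x=0: 1/4 × log_e[(1/4)/(7/24)] = -0.0385
  x=1: 1/3 × log_e[(1/3)/(7/24)] = 0.0445
  x=2: 5/12 × log_e[(5/12)/(5/12)] = 0.0000
D_KL(P||Q) = 0.0060 nats

D_KL(P||Q) = 0.0060 ≥ 0 ✓

This non-negativity is a fundamental property: relative entropy cannot be negative because it measures how different Q is from P.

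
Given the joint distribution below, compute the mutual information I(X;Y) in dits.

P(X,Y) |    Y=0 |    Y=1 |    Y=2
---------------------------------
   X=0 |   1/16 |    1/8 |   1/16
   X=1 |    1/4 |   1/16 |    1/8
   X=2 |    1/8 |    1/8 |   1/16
0.0278 dits

Mutual information: I(X;Y) = H(X) + H(Y) - H(X,Y)

Marginals:
P(X) = (1/4, 7/16, 5/16), H(X) = 0.4654 dits
P(Y) = (7/16, 5/16, 1/4), H(Y) = 0.4654 dits

Joint entropy: H(X,Y) = 0.9031 dits

I(X;Y) = 0.4654 + 0.4654 - 0.9031 = 0.0278 dits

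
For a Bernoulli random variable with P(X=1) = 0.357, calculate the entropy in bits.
0.9402 bits

The binary entropy function is:
H(p) = -p log(p) - (1-p) log(1-p)

H(0.357) = -0.357 × log_2(0.357) - 0.643 × log_2(0.643)
H(0.357) = 0.9402 bits

Note: Binary entropy is maximized at p=0.5 (H=1 bit) and minimized at p=0 or p=1 (H=0).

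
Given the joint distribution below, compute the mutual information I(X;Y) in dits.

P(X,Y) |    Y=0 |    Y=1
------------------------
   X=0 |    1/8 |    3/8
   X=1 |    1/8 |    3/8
0.0000 dits

Mutual information: I(X;Y) = H(X) + H(Y) - H(X,Y)

Marginals:
P(X) = (1/2, 1/2), H(X) = 0.3010 dits
P(Y) = (1/4, 3/4), H(Y) = 0.2442 dits

Joint entropy: H(X,Y) = 0.5452 dits

I(X;Y) = 0.3010 + 0.2442 - 0.5452 = 0.0000 dits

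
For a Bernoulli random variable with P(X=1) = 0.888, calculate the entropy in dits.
0.1523 dits

The binary entropy function is:
H(p) = -p log(p) - (1-p) log(1-p)

H(0.888) = -0.888 × log_10(0.888) - 0.112 × log_10(0.112)
H(0.888) = 0.1523 dits

Note: Binary entropy is maximized at p=0.5 (H=1 bit) and minimized at p=0 or p=1 (H=0).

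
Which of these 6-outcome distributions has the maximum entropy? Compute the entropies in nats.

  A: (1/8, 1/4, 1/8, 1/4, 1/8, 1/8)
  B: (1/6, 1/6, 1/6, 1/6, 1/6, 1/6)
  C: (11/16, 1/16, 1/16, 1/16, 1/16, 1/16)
B

For a discrete distribution over n outcomes, entropy is maximized by the uniform distribution.

Computing entropies:
H(A) = 1.7329 nats
H(B) = 1.7918 nats
H(C) = 1.1240 nats

The uniform distribution (where all probabilities equal 1/6) achieves the maximum entropy of log_e(6) = 1.7918 nats.

Distribution B has the highest entropy.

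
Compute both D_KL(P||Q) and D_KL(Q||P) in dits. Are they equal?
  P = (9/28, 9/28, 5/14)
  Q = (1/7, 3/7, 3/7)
D_KL(P||Q) = 0.0448, D_KL(Q||P) = 0.0372

KL divergence is not symmetric: D_KL(P||Q) ≠ D_KL(Q||P) in general.

D_KL(P||Q) = 0.0448 dits
D_KL(Q||P) = 0.0372 dits

No, they are not equal!

This asymmetry is why KL divergence is not a true distance metric.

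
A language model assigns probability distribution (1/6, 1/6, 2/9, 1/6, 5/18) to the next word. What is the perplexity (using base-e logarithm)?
4.8839

Perplexity is e^H (or exp(H) for natural log).

First, H = -Σ p log p = 1.5859 nats
Perplexity = e^1.5859 = 4.8839

Interpretation: The model's uncertainty is equivalent to choosing uniformly among 4.9 options.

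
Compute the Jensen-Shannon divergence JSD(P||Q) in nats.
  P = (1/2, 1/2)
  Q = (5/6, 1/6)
0.0647 nats

Jensen-Shannon divergence is:
JSD(P||Q) = 0.5 × D_KL(P||M) + 0.5 × D_KL(Q||M)
where M = 0.5 × (P + Q) is the mixture distribution.

M = 0.5 × (1/2, 1/2) + 0.5 × (5/6, 1/6) = (2/3, 1/3)

D_KL(P||M) = 0.0589 nats
D_KL(Q||M) = 0.0704 nats

JSD(P||Q) = 0.5 × 0.0589 + 0.5 × 0.0704 = 0.0647 nats

Unlike KL divergence, JSD is symmetric and bounded: 0 ≤ JSD ≤ log(2).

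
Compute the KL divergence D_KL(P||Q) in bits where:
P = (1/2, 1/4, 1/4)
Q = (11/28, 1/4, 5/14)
0.0453 bits

KL divergence: D_KL(P||Q) = Σ p(x) log(p(x)/q(x))

Computing term by term:
  x=0: 1/2 × log_2[(1/2)/(11/28)] = 1/2 × 0.3479 = 0.1740
  x=1: 1/4 × log_2[(1/4)/(1/4)] = 1/4 × 0.0000 = 0.0000
  x=2: 1/4 × log_2[(1/4)/(5/14)] = 1/4 × -0.5146 = -0.1286

D_KL(P||Q) = 0.0453 bits

Note: KL divergence is always non-negative and equals 0 iff P = Q.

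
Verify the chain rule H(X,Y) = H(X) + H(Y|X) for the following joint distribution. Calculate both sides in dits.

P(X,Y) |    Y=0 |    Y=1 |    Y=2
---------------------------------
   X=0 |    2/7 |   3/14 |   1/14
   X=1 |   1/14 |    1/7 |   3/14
H(X,Y) = 0.7266, H(X) = 0.2966, H(Y|X) = 0.4300 (all in dits)

Chain rule: H(X,Y) = H(X) + H(Y|X)

Left side — joint entropy directly:
H(X,Y) = -Σ p(x,y) log p(x,y) = 0.7266 dits

Right side — compute H(Y|X) from the conditional distributions:
P(X) = (4/7, 3/7), so H(X) = 0.2966 dits
H(Y|X) = Σ_x P(X=x) · H(Y|X=x):
  P(Y|X=0) = (1/2, 3/8, 1/8), H(Y|X=0) = 0.4231, weight P(X=0) = 4/7
  P(Y|X=1) = (1/6, 1/3, 1/2), H(Y|X=1) = 0.4392, weight P(X=1) = 3/7
H(Y|X) = 0.4300 dits

H(X) + H(Y|X) = 0.2966 + 0.4300 = 0.7266 dits

Both sides equal 0.7266 dits. ✓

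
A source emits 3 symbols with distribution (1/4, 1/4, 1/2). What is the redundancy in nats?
0.0589 nats

Redundancy measures how far a source is from maximum entropy:
R = H_max - H(X)

Maximum entropy for 3 symbols: H_max = log_e(3) = 1.0986 nats
Actual entropy: H(X) = 1.0397 nats
Redundancy: R = 1.0986 - 1.0397 = 0.0589 nats

This redundancy represents potential for compression: the source could be compressed by 0.0589 nats per symbol.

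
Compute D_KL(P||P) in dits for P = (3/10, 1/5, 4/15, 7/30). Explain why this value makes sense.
0.0000 dits

KL divergence satisfies the Gibbs inequality: D_KL(P||Q) ≥ 0 for all distributions P, Q.

D_KL(P||Q) = Σ p(x) log(p(x)/q(x))
Each term is p(x) × log_10(p(x)/p(x)) = p(x) × log_10(1) = 0, so the sum is 0.
D_KL(P||Q) = 0.0000 dits

When P = Q, the KL divergence is exactly 0, as there is no 'divergence' between identical distributions.

This non-negativity is a fundamental property: relative entropy cannot be negative because it measures how different Q is from P.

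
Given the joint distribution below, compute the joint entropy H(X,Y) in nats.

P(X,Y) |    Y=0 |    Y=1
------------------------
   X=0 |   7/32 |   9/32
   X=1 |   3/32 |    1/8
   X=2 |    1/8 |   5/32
1.7211 nats

Joint entropy is H(X,Y) = -Σ_{x,y} p(x,y) log p(x,y).

Summing over all non-zero entries:
H(X,Y) = -[7/32·log_e(7/32) + 9/32·log_e(9/32) + 3/32·log_e(3/32) + 1/8·log_e(1/8) + 1/8·log_e(1/8) + 5/32·log_e(5/32)]
H(X,Y) = 1.7211 nats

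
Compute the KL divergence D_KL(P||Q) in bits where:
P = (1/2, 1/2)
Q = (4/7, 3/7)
0.0149 bits

KL divergence: D_KL(P||Q) = Σ p(x) log(p(x)/q(x))

Computing term by term:
  x=0: 1/2 × log_2[(1/2)/(4/7)] = 1/2 × -0.1926 = -0.0963
  x=1: 1/2 × log_2[(1/2)/(3/7)] = 1/2 × 0.2224 = 0.1112

D_KL(P||Q) = 0.0149 bits

Note: KL divergence is always non-negative and equals 0 iff P = Q.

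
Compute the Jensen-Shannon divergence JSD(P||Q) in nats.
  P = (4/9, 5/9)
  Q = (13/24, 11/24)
0.0047 nats

Jensen-Shannon divergence is:
JSD(P||Q) = 0.5 × D_KL(P||M) + 0.5 × D_KL(Q||M)
where M = 0.5 × (P + Q) is the mixture distribution.

M = 0.5 × (4/9, 5/9) + 0.5 × (13/24, 11/24) = (0.493056, 0.506944)

D_KL(P||M) = 0.0047 nats
D_KL(Q||M) = 0.0047 nats

JSD(P||Q) = 0.5 × 0.0047 + 0.5 × 0.0047 = 0.0047 nats

Unlike KL divergence, JSD is symmetric and bounded: 0 ≤ JSD ≤ log(2).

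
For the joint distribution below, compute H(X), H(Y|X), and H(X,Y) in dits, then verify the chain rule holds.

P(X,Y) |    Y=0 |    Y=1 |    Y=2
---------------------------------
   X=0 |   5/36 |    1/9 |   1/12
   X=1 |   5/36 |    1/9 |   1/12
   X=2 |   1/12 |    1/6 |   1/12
H(X,Y) = 0.9396, H(X) = 0.4771, H(Y|X) = 0.4625 (all in dits)

Chain rule: H(X,Y) = H(X) + H(Y|X)

Left side — joint entropy directly:
H(X,Y) = -Σ p(x,y) log p(x,y) = 0.9396 dits

Right side — compute H(Y|X) from the conditional distributions:
P(X) = (1/3, 1/3, 1/3), so H(X) = 0.4771 dits
H(Y|X) = Σ_x P(X=x) · H(Y|X=x):
  P(Y|X=0) = (5/12, 1/3, 1/4), H(Y|X=0) = 0.4680, weight P(X=0) = 1/3
  P(Y|X=1) = (5/12, 1/3, 1/4), H(Y|X=1) = 0.4680, weight P(X=1) = 1/3
  P(Y|X=2) = (1/4, 1/2, 1/4), H(Y|X=2) = 0.4515, weight P(X=2) = 1/3
H(Y|X) = 0.4625 dits

H(X) + H(Y|X) = 0.4771 + 0.4625 = 0.9396 dits

Both sides equal 0.9396 dits. ✓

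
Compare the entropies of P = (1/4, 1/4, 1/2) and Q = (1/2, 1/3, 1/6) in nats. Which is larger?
P

Computing entropies in nats:
H(P) = 1.0397
H(Q) = 1.0114

Distribution P has higher entropy.

Intuition: The distribution closer to uniform (more spread out) has higher entropy.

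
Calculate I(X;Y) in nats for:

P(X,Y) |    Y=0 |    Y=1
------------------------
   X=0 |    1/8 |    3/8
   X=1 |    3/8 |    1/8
0.1308 nats

Mutual information: I(X;Y) = H(X) + H(Y) - H(X,Y)

Marginals:
P(X) = (1/2, 1/2), H(X) = 0.6931 nats
P(Y) = (1/2, 1/2), H(Y) = 0.6931 nats

Joint entropy: H(X,Y) = 1.2555 nats

I(X;Y) = 0.6931 + 0.6931 - 1.2555 = 0.1308 nats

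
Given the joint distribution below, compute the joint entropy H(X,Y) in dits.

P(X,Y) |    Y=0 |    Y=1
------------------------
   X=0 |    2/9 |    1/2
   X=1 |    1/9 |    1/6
0.5314 dits

Joint entropy is H(X,Y) = -Σ_{x,y} p(x,y) log p(x,y).

Summing over all non-zero entries:
H(X,Y) = -[2/9·log_10(2/9) + 1/2·log_10(1/2) + 1/9·log_10(1/9) + 1/6·log_10(1/6)]
H(X,Y) = 0.5314 dits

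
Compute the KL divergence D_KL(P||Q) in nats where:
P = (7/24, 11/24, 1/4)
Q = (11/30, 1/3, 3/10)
0.0336 nats

KL divergence: D_KL(P||Q) = Σ p(x) log(p(x)/q(x))

Computing term by term:
  x=0: 7/24 × log_e[(7/24)/(11/30)] = 7/24 × -0.2288 = -0.0667
  x=1: 11/24 × log_e[(11/24)/(1/3)] = 11/24 × 0.3185 = 0.1460
  x=2: 1/4 × log_e[(1/4)/(3/10)] = 1/4 × -0.1823 = -0.0456

D_KL(P||Q) = 0.0336 nats

Note: KL divergence is always non-negative and equals 0 iff P = Q.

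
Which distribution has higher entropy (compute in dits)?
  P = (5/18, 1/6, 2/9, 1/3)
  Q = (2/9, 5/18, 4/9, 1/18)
P

Computing entropies in dits:
H(P) = 0.5884
H(Q) = 0.5259

Distribution P has higher entropy.

Intuition: The distribution closer to uniform (more spread out) has higher entropy.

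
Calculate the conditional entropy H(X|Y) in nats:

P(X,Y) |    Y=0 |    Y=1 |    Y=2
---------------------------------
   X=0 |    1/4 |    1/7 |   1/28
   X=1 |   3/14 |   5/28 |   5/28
0.6378 nats

Using the chain rule: H(X|Y) = H(X,Y) - H(Y)

First, compute H(X,Y) = 1.6889 nats

Marginal P(Y) = (13/28, 9/28, 3/14)
H(Y) = 1.0511 nats

H(X|Y) = H(X,Y) - H(Y) = 1.6889 - 1.0511 = 0.6378 nats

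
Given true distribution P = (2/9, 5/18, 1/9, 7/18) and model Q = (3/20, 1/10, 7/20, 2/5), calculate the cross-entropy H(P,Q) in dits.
0.6663 dits

Cross-entropy: H(P,Q) = -Σ p(x) log q(x)

Alternatively: H(P,Q) = H(P) + D_KL(P||Q)
H(P) = 0.5652 dits
D_KL(P||Q) = 0.1011 dits

H(P,Q) = 0.5652 + 0.1011 = 0.6663 dits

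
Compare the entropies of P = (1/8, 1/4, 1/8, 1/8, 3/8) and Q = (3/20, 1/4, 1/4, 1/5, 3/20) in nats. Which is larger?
Q

Computing entropies in nats:
H(P) = 1.4942
H(Q) = 1.5842

Distribution Q has higher entropy.

Intuition: The distribution closer to uniform (more spread out) has higher entropy.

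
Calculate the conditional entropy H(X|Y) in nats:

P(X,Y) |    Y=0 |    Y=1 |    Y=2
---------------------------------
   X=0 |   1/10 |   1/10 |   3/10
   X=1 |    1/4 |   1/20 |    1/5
0.6414 nats

Using the chain rule: H(X|Y) = H(X,Y) - H(Y)

First, compute H(X,Y) = 1.6400 nats

Marginal P(Y) = (7/20, 3/20, 1/2)
H(Y) = 0.9986 nats

H(X|Y) = H(X,Y) - H(Y) = 1.6400 - 0.9986 = 0.6414 nats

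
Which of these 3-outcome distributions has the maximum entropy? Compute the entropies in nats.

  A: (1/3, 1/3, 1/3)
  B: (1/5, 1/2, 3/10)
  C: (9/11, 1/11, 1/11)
A

For a discrete distribution over n outcomes, entropy is maximized by the uniform distribution.

Computing entropies:
H(A) = 1.0986 nats
H(B) = 1.0297 nats
H(C) = 0.6002 nats

The uniform distribution (where all probabilities equal 1/3) achieves the maximum entropy of log_e(3) = 1.0986 nats.

Distribution A has the highest entropy.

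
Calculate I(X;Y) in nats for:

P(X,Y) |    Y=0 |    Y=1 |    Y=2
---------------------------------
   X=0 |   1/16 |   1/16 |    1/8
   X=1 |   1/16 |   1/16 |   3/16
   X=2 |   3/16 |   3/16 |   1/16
0.0985 nats

Mutual information: I(X;Y) = H(X) + H(Y) - H(X,Y)

Marginals:
P(X) = (1/4, 5/16, 7/16), H(X) = 1.0717 nats
P(Y) = (5/16, 5/16, 3/8), H(Y) = 1.0948 nats

Joint entropy: H(X,Y) = 2.0680 nats

I(X;Y) = 1.0717 + 1.0948 - 2.0680 = 0.0985 nats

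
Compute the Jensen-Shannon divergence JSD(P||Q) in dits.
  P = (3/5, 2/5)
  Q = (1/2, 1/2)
0.0022 dits

Jensen-Shannon divergence is:
JSD(P||Q) = 0.5 × D_KL(P||M) + 0.5 × D_KL(Q||M)
where M = 0.5 × (P + Q) is the mixture distribution.

M = 0.5 × (3/5, 2/5) + 0.5 × (1/2, 1/2) = (11/20, 9/20)

D_KL(P||M) = 0.0022 dits
D_KL(Q||M) = 0.0022 dits

JSD(P||Q) = 0.5 × 0.0022 + 0.5 × 0.0022 = 0.0022 dits

Unlike KL divergence, JSD is symmetric and bounded: 0 ≤ JSD ≤ log(2).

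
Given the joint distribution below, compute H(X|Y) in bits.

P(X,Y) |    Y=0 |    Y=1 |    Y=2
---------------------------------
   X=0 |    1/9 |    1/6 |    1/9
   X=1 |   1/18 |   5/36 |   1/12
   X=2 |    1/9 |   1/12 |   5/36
1.5362 bits

Using the chain rule: H(X|Y) = H(X,Y) - H(Y)

First, compute H(X,Y) = 3.1077 bits

Marginal P(Y) = (5/18, 7/18, 1/3)
H(Y) = 1.5715 bits

H(X|Y) = H(X,Y) - H(Y) = 3.1077 - 1.5715 = 1.5362 bits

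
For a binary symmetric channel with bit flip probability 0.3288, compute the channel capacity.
0.0863 bits

For a binary symmetric channel (BSC) with error probability p:
Capacity C = 1 - H(p) bits per symbol

where H(p) = -p log₂(p) - (1-p) log₂(1-p) is the binary entropy function.

H(0.3288) = 0.9137 bits
C = 1 - 0.9137 = 0.0863 bits per symbol

This means we can reliably transmit up to 0.0863 bits of information per channel use.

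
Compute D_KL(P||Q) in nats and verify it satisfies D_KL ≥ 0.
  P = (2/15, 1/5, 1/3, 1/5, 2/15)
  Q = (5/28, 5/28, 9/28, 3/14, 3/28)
0.0112 nats

KL divergence satisfies the Gibbs inequality: D_KL(P||Q) ≥ 0 for all distributions P, Q.

D_KL(P||Q) = Σ p(x) log(p(x)/q(x))
Term by term:
  x=0: 2/15 × log_e[(2/15)/(5/28)] = -0.0390
  x=1: 1/5 × log_e[(1/5)/(5/28)] = 0.0227
  x=2: 1/3 × log_e[(1/3)/(9/28)] = 0.0121
  x=3: 1/5 × log_e[(1/5)/(3/14)] = -0.0138
  x=4: 2/15 × log_e[(2/15)/(3/28)] = 0.0292
D_KL(P||Q) = 0.0112 nats

D_KL(P||Q) = 0.0112 ≥ 0 ✓

This non-negativity is a fundamental property: relative entropy cannot be negative because it measures how different Q is from P.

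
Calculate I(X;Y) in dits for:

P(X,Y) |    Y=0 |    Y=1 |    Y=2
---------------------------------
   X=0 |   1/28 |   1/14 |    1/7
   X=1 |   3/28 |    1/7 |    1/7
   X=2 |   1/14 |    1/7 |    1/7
0.0074 dits

Mutual information: I(X;Y) = H(X) + H(Y) - H(X,Y)

Marginals:
P(X) = (1/4, 11/28, 5/14), H(X) = 0.4696 dits
P(Y) = (3/14, 5/14, 3/7), H(Y) = 0.4608 dits

Joint entropy: H(X,Y) = 0.9230 dits

I(X;Y) = 0.4696 + 0.4608 - 0.9230 = 0.0074 dits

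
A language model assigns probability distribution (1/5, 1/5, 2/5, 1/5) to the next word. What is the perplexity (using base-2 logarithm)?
3.7893

Perplexity is 2^H (or exp(H) for natural log).

First, H = -Σ p log p = 1.9219 bits
Perplexity = 2^1.9219 = 3.7893

Interpretation: The model's uncertainty is equivalent to choosing uniformly among 3.8 options.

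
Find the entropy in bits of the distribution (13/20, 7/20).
0.9341 bits

Shannon entropy is H(X) = -Σ p(x) log p(x).

For P = (13/20, 7/20):
H = -13/20 × log_2(13/20) -7/20 × log_2(7/20)
H = 0.9341 bits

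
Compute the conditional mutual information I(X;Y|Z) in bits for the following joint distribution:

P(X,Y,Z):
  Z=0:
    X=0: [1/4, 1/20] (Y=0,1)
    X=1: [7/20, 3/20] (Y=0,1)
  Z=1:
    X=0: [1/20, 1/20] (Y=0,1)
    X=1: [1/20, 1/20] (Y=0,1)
0.0134 bits

Conditional mutual information: I(X;Y|Z) = H(X|Z) + H(Y|Z) - H(X,Y|Z)

H(Z) = 0.7219
H(X,Z) = 1.6855 → H(X|Z) = 0.9635
H(Y,Z) = 1.5710 → H(Y|Z) = 0.8490
H(X,Y,Z) = 2.5211 → H(X,Y|Z) = 1.7992

I(X;Y|Z) = 0.9635 + 0.8490 - 1.7992 = 0.0134 bits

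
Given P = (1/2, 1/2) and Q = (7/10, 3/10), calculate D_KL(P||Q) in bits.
0.1258 bits

KL divergence: D_KL(P||Q) = Σ p(x) log(p(x)/q(x))

Computing term by term:
  x=0: 1/2 × log_2[(1/2)/(7/10)] = 1/2 × -0.4854 = -0.2427
  x=1: 1/2 × log_2[(1/2)/(3/10)] = 1/2 × 0.7370 = 0.3685

D_KL(P||Q) = 0.1258 bits

Note: KL divergence is always non-negative and equals 0 iff P = Q.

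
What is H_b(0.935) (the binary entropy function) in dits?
0.1045 dits

The binary entropy function is:
H(p) = -p log(p) - (1-p) log(1-p)

H(0.935) = -0.935 × log_10(0.935) - 0.065 × log_10(0.065)
H(0.935) = 0.1045 dits

Note: Binary entropy is maximized at p=0.5 (H=1 bit) and minimized at p=0 or p=1 (H=0).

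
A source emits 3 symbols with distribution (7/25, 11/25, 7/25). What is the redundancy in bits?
0.0354 bits

Redundancy measures how far a source is from maximum entropy:
R = H_max - H(X)

Maximum entropy for 3 symbols: H_max = log_2(3) = 1.5850 bits
Actual entropy: H(X) = 1.5496 bits
Redundancy: R = 1.5850 - 1.5496 = 0.0354 bits

This redundancy represents potential for compression: the source could be compressed by 0.0354 bits per symbol.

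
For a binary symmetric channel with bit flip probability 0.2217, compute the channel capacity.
0.2367 bits

For a binary symmetric channel (BSC) with error probability p:
Capacity C = 1 - H(p) bits per symbol

where H(p) = -p log₂(p) - (1-p) log₂(1-p) is the binary entropy function.

H(0.2217) = 0.7633 bits
C = 1 - 0.7633 = 0.2367 bits per symbol

This means we can reliably transmit up to 0.2367 bits of information per channel use.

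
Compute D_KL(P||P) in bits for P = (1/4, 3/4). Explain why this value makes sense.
0.0000 bits

KL divergence satisfies the Gibbs inequality: D_KL(P||Q) ≥ 0 for all distributions P, Q.

D_KL(P||Q) = Σ p(x) log(p(x)/q(x))
Each term is p(x) × log_2(p(x)/p(x)) = p(x) × log_2(1) = 0, so the sum is 0.
D_KL(P||Q) = 0.0000 bits

When P = Q, the KL divergence is exactly 0, as there is no 'divergence' between identical distributions.

This non-negativity is a fundamental property: relative entropy cannot be negative because it measures how different Q is from P.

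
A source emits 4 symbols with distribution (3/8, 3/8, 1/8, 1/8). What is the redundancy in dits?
0.0568 dits

Redundancy measures how far a source is from maximum entropy:
R = H_max - H(X)

Maximum entropy for 4 symbols: H_max = log_10(4) = 0.6021 dits
Actual entropy: H(X) = 0.5452 dits
Redundancy: R = 0.6021 - 0.5452 = 0.0568 dits

This redundancy represents potential for compression: the source could be compressed by 0.0568 dits per symbol.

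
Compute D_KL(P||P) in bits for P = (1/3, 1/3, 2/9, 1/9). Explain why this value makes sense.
0.0000 bits

KL divergence satisfies the Gibbs inequality: D_KL(P||Q) ≥ 0 for all distributions P, Q.

D_KL(P||Q) = Σ p(x) log(p(x)/q(x))
Each term is p(x) × log_2(p(x)/p(x)) = p(x) × log_2(1) = 0, so the sum is 0.
D_KL(P||Q) = 0.0000 bits

When P = Q, the KL divergence is exactly 0, as there is no 'divergence' between identical distributions.

This non-negativity is a fundamental property: relative entropy cannot be negative because it measures how different Q is from P.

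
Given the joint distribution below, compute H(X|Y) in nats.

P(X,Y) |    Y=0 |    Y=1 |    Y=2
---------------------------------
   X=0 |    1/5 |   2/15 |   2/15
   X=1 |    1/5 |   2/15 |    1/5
0.6864 nats

Using the chain rule: H(X|Y) = H(X,Y) - H(Y)

First, compute H(X,Y) = 1.7716 nats

Marginal P(Y) = (2/5, 4/15, 1/3)
H(Y) = 1.0852 nats

H(X|Y) = H(X,Y) - H(Y) = 1.7716 - 1.0852 = 0.6864 nats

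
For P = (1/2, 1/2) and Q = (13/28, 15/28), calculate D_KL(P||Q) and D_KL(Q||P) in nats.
D_KL(P||Q) = 0.0026, D_KL(Q||P) = 0.0026

KL divergence is not symmetric: D_KL(P||Q) ≠ D_KL(Q||P) in general.

D_KL(P||Q) = 0.0026 nats
D_KL(Q||P) = 0.0026 nats

In this case they happen to be equal (to 4 decimal places).

This asymmetry is why KL divergence is not a true distance metric.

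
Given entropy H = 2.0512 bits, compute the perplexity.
4.1445

Perplexity is 2^H (or exp(H) for natural log).

H = 2.0512 bits
Perplexity = 2^2.0512 = 4.1445

Interpretation: The model's uncertainty is equivalent to choosing uniformly among 4.1 options.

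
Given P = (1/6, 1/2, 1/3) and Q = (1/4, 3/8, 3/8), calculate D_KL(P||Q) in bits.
0.0534 bits

KL divergence: D_KL(P||Q) = Σ p(x) log(p(x)/q(x))

Computing term by term:
  x=0: 1/6 × log_2[(1/6)/(1/4)] = 1/6 × -0.5850 = -0.0975
  x=1: 1/2 × log_2[(1/2)/(3/8)] = 1/2 × 0.4150 = 0.2075
  x=2: 1/3 × log_2[(1/3)/(3/8)] = 1/3 × -0.1699 = -0.0566

D_KL(P||Q) = 0.0534 bits

Note: KL divergence is always non-negative and equals 0 iff P = Q.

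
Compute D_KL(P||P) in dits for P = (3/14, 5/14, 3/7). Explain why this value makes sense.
0.0000 dits

KL divergence satisfies the Gibbs inequality: D_KL(P||Q) ≥ 0 for all distributions P, Q.

D_KL(P||Q) = Σ p(x) log(p(x)/q(x))
Each term is p(x) × log_10(p(x)/p(x)) = p(x) × log_10(1) = 0, so the sum is 0.
D_KL(P||Q) = 0.0000 dits

When P = Q, the KL divergence is exactly 0, as there is no 'divergence' between identical distributions.

This non-negativity is a fundamental property: relative entropy cannot be negative because it measures how different Q is from P.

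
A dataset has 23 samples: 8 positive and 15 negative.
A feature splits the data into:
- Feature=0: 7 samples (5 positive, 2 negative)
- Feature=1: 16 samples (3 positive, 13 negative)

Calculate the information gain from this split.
0.1851 bits

Information Gain = H(Y) - H(Y|Feature)

Before split:
P(positive) = 8/23 = 0.3478
H(Y) = 0.9321 bits

After split:
Feature=0: H = 0.8631 bits (weight = 7/23)
Feature=1: H = 0.6962 bits (weight = 16/23)
H(Y|Feature) = (7/23)×0.8631 + (16/23)×0.6962 = 0.7470 bits

Information Gain = 0.9321 - 0.7470 = 0.1851 bits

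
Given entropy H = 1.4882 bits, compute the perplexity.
2.8054

Perplexity is 2^H (or exp(H) for natural log).

H = 1.4882 bits
Perplexity = 2^1.4882 = 2.8054

Interpretation: The model's uncertainty is equivalent to choosing uniformly among 2.8 options.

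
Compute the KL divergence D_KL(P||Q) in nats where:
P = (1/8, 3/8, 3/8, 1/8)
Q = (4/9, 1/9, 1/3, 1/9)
0.3565 nats

KL divergence: D_KL(P||Q) = Σ p(x) log(p(x)/q(x))

Computing term by term:
  x=0: 1/8 × log_e[(1/8)/(4/9)] = 1/8 × -1.2685 = -0.1586
  x=1: 3/8 × log_e[(3/8)/(1/9)] = 3/8 × 1.2164 = 0.4561
  x=2: 3/8 × log_e[(3/8)/(1/3)] = 3/8 × 0.1178 = 0.0442
  x=3: 1/8 × log_e[(1/8)/(1/9)] = 1/8 × 0.1178 = 0.0147

D_KL(P||Q) = 0.3565 nats

Note: KL divergence is always non-negative and equals 0 iff P = Q.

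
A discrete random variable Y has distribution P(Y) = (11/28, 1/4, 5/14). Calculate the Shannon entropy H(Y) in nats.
1.0813 nats

Shannon entropy is H(X) = -Σ p(x) log p(x).

For P = (11/28, 1/4, 5/14):
H = -11/28 × log_e(11/28) -1/4 × log_e(1/4) -5/14 × log_e(5/14)
H = 1.0813 nats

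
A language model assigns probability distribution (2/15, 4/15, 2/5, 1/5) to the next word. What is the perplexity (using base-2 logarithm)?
3.7044

Perplexity is 2^H (or exp(H) for natural log).

First, H = -Σ p log p = 1.8892 bits
Perplexity = 2^1.8892 = 3.7044

Interpretation: The model's uncertainty is equivalent to choosing uniformly among 3.7 options.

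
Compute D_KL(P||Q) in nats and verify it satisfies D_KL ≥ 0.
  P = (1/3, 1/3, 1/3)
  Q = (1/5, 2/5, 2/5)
0.0487 nats

KL divergence satisfies the Gibbs inequality: D_KL(P||Q) ≥ 0 for all distributions P, Q.

D_KL(P||Q) = Σ p(x) log(p(x)/q(x))
Term by term:
  x=0: 1/3 × log_e[(1/3)/(1/5)] = 0.1703
  x=1: 1/3 × log_e[(1/3)/(2/5)] = -0.0608
  x=2: 1/3 × log_e[(1/3)/(2/5)] = -0.0608
D_KL(P||Q) = 0.0487 nats

D_KL(P||Q) = 0.0487 ≥ 0 ✓

This non-negativity is a fundamental property: relative entropy cannot be negative because it measures how different Q is from P.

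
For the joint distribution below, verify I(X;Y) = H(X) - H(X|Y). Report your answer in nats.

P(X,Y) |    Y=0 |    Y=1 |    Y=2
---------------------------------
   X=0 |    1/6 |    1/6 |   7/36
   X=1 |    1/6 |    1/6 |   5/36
I(X;Y) = 0.0031 nats

Mutual information has multiple equivalent forms:
- I(X;Y) = H(X) - H(X|Y)
- I(X;Y) = H(Y) - H(Y|X)
- I(X;Y) = H(X) + H(Y) - H(X,Y)

Computing all quantities:
H(X) = 0.6916, H(Y) = 1.0986, H(X,Y) = 1.7871
H(X|Y) = 0.6885, H(Y|X) = 1.0955

Verification:
H(X) - H(X|Y) = 0.6916 - 0.6885 = 0.0031
H(Y) - H(Y|X) = 1.0986 - 1.0955 = 0.0031
H(X) + H(Y) - H(X,Y) = 0.6916 + 1.0986 - 1.7871 = 0.0031

All forms give I(X;Y) = 0.0031 nats. ✓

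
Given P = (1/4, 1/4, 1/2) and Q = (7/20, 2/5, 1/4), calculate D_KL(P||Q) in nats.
0.1450 nats

KL divergence: D_KL(P||Q) = Σ p(x) log(p(x)/q(x))

Computing term by term:
  x=0: 1/4 × log_e[(1/4)/(7/20)] = 1/4 × -0.3365 = -0.0841
  x=1: 1/4 × log_e[(1/4)/(2/5)] = 1/4 × -0.4700 = -0.1175
  x=2: 1/2 × log_e[(1/2)/(1/4)] = 1/2 × 0.6931 = 0.3466

D_KL(P||Q) = 0.1450 nats

Note: KL divergence is always non-negative and equals 0 iff P = Q.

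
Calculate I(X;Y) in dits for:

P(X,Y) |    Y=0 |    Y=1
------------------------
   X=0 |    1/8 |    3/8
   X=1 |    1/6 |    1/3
0.0018 dits

Mutual information: I(X;Y) = H(X) + H(Y) - H(X,Y)

Marginals:
P(X) = (1/2, 1/2), H(X) = 0.3010 dits
P(Y) = (7/24, 17/24), H(Y) = 0.2622 dits

Joint entropy: H(X,Y) = 0.5614 dits

I(X;Y) = 0.3010 + 0.2622 - 0.5614 = 0.0018 dits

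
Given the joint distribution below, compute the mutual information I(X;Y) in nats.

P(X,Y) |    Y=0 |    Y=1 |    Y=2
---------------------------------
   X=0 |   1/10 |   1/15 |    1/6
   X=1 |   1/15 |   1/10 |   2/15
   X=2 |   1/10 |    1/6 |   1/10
0.0324 nats

Mutual information: I(X;Y) = H(X) + H(Y) - H(X,Y)

Marginals:
P(X) = (1/3, 3/10, 11/30), H(X) = 1.0953 nats
P(Y) = (4/15, 1/3, 2/5), H(Y) = 1.0852 nats

Joint entropy: H(X,Y) = 2.1480 nats

I(X;Y) = 1.0953 + 1.0852 - 2.1480 = 0.0324 nats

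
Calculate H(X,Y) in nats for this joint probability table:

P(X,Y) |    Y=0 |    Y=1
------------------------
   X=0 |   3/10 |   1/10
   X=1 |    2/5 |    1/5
1.2799 nats

Joint entropy is H(X,Y) = -Σ_{x,y} p(x,y) log p(x,y).

Summing over all non-zero entries:
H(X,Y) = -[3/10·log_e(3/10) + 1/10·log_e(1/10) + 2/5·log_e(2/5) + 1/5·log_e(1/5)]
H(X,Y) = 1.2799 nats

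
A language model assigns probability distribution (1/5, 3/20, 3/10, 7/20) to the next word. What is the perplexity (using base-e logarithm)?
3.8003

Perplexity is e^H (or exp(H) for natural log).

First, H = -Σ p log p = 1.3351 nats
Perplexity = e^1.3351 = 3.8003

Interpretation: The model's uncertainty is equivalent to choosing uniformly among 3.8 options.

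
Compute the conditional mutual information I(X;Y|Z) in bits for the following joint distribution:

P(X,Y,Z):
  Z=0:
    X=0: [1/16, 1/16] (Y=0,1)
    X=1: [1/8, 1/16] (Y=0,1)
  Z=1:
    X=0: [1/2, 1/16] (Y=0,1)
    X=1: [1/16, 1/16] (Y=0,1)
0.0684 bits

Conditional mutual information: I(X;Y|Z) = H(X|Z) + H(Y|Z) - H(X,Y|Z)

H(Z) = 0.8960
H(X,Z) = 1.6697 → H(X|Z) = 0.7737
H(Y,Z) = 1.6697 → H(Y|Z) = 0.7737
H(X,Y,Z) = 2.3750 → H(X,Y|Z) = 1.4790

I(X;Y|Z) = 0.7737 + 0.7737 - 1.4790 = 0.0684 bits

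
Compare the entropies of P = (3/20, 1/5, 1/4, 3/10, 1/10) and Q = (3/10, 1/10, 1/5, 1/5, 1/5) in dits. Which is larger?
Q

Computing entropies in dits:
H(P) = 0.6708
H(Q) = 0.6762

Distribution Q has higher entropy.

Intuition: The distribution closer to uniform (more spread out) has higher entropy.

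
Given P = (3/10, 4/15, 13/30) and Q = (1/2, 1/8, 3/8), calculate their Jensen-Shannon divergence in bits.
0.0387 bits

Jensen-Shannon divergence is:
JSD(P||Q) = 0.5 × D_KL(P||M) + 0.5 × D_KL(Q||M)
where M = 0.5 × (P + Q) is the mixture distribution.

M = 0.5 × (3/10, 4/15, 13/30) + 0.5 × (1/2, 1/8, 3/8) = (2/5, 0.195833, 0.404167)

D_KL(P||M) = 0.0378 bits
D_KL(Q||M) = 0.0395 bits

JSD(P||Q) = 0.5 × 0.0378 + 0.5 × 0.0395 = 0.0387 bits

Unlike KL divergence, JSD is symmetric and bounded: 0 ≤ JSD ≤ log(2).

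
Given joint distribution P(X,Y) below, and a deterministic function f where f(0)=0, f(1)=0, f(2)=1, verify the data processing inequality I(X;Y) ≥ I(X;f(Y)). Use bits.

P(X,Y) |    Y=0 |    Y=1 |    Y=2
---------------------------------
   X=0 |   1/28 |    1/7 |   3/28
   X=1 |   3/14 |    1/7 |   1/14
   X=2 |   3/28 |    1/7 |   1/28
I(X;Y) = 0.1020, I(X;f(Y)) = 0.0430, inequality holds: 0.1020 ≥ 0.0430

Data Processing Inequality: For any Markov chain X → Y → Z, we have I(X;Y) ≥ I(X;Z).

Here Z = f(Y) is a deterministic function of Y, forming X → Y → Z.

Original I(X;Y) = 0.1020 bits

After applying f:
P(X,Z) where Z=f(Y):
- P(X,Z=0) = P(X,Y=0) + P(X,Y=1)
- P(X,Z=1) = P(X,Y=2)

I(X;Z) = I(X;f(Y)) = 0.0430 bits

Verification: 0.1020 ≥ 0.0430 ✓

Information cannot be created by processing; the function f can only lose information about X.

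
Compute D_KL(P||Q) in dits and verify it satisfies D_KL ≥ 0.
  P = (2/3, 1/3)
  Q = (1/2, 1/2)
0.0246 dits

KL divergence satisfies the Gibbs inequality: D_KL(P||Q) ≥ 0 for all distributions P, Q.

D_KL(P||Q) = Σ p(x) log(p(x)/q(x))
Term by term:
  x=0: 2/3 × log_10[(2/3)/(1/2)] = 0.0833
  x=1: 1/3 × log_10[(1/3)/(1/2)] = -0.0587
D_KL(P||Q) = 0.0246 dits

D_KL(P||Q) = 0.0246 ≥ 0 ✓

This non-negativity is a fundamental property: relative entropy cannot be negative because it measures how different Q is from P.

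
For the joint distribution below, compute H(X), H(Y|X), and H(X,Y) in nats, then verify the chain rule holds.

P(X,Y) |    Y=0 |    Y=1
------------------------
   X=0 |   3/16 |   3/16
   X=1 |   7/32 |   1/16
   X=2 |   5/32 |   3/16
H(X,Y) = 1.7374, H(X) = 1.0916, H(Y|X) = 0.6458 (all in nats)

Chain rule: H(X,Y) = H(X) + H(Y|X)

Left side — joint entropy directly:
H(X,Y) = -Σ p(x,y) log p(x,y) = 1.7374 nats

Right side — compute H(Y|X) from the conditional distributions:
P(X) = (3/8, 9/32, 11/32), so H(X) = 1.0916 nats
H(Y|X) = Σ_x P(X=x) · H(Y|X=x):
  P(Y|X=0) = (1/2, 1/2), H(Y|X=0) = 0.6931, weight P(X=0) = 3/8
  P(Y|X=1) = (7/9, 2/9), H(Y|X=1) = 0.5297, weight P(X=1) = 9/32
  P(Y|X=2) = (5/11, 6/11), H(Y|X=2) = 0.6890, weight P(X=2) = 11/32
H(Y|X) = 0.6458 nats

H(X) + H(Y|X) = 1.0916 + 0.6458 = 1.7374 nats

Both sides equal 1.7374 nats. ✓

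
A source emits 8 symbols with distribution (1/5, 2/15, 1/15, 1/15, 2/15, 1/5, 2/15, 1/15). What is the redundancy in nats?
0.0881 nats

Redundancy measures how far a source is from maximum entropy:
R = H_max - H(X)

Maximum entropy for 8 symbols: H_max = log_e(8) = 2.0794 nats
Actual entropy: H(X) = 1.9913 nats
Redundancy: R = 2.0794 - 1.9913 = 0.0881 nats

This redundancy represents potential for compression: the source could be compressed by 0.0881 nats per symbol.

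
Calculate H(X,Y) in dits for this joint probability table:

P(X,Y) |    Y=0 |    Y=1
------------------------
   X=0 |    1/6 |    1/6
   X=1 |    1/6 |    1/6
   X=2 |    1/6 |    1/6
0.7782 dits

Joint entropy is H(X,Y) = -Σ_{x,y} p(x,y) log p(x,y).

Summing over all non-zero entries:
H(X,Y) = -[1/6·log_10(1/6) + 1/6·log_10(1/6) + 1/6·log_10(1/6) + 1/6·log_10(1/6) + 1/6·log_10(1/6) + 1/6·log_10(1/6)]
H(X,Y) = 0.7782 dits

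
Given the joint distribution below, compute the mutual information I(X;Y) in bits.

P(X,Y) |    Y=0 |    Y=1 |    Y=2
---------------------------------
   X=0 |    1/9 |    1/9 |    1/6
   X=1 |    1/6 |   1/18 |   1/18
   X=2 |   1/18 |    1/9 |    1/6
0.0990 bits

Mutual information: I(X;Y) = H(X) + H(Y) - H(X,Y)

Marginals:
P(X) = (7/18, 5/18, 1/3), H(X) = 1.5715 bits
P(Y) = (1/3, 5/18, 7/18), H(Y) = 1.5715 bits

Joint entropy: H(X,Y) = 3.0441 bits

I(X;Y) = 1.5715 + 1.5715 - 3.0441 = 0.0990 bits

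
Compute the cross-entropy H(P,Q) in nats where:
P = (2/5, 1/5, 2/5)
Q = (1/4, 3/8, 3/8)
1.1430 nats

Cross-entropy: H(P,Q) = -Σ p(x) log q(x)

Alternatively: H(P,Q) = H(P) + D_KL(P||Q)
H(P) = 1.0549 nats
D_KL(P||Q) = 0.0881 nats

H(P,Q) = 1.0549 + 0.0881 = 1.1430 nats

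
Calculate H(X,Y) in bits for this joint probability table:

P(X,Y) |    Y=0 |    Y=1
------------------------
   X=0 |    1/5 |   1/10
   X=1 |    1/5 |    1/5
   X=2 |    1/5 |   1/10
2.5219 bits

Joint entropy is H(X,Y) = -Σ_{x,y} p(x,y) log p(x,y).

Summing over all non-zero entries:
H(X,Y) = -[1/5·log_2(1/5) + 1/10·log_2(1/10) + 1/5·log_2(1/5) + 1/5·log_2(1/5) + 1/5·log_2(1/5) + 1/10·log_2(1/10)]
H(X,Y) = 2.5219 bits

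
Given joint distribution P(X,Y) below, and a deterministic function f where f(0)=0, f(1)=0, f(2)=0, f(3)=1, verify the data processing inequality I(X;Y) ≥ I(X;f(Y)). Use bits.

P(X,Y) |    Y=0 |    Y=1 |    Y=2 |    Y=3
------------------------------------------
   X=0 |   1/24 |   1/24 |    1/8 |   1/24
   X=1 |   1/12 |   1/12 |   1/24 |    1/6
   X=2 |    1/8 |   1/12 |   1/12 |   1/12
I(X;Y) = 0.1125, I(X;f(Y)) = 0.0501, inequality holds: 0.1125 ≥ 0.0501

Data Processing Inequality: For any Markov chain X → Y → Z, we have I(X;Y) ≥ I(X;Z).

Here Z = f(Y) is a deterministic function of Y, forming X → Y → Z.

Original I(X;Y) = 0.1125 bits

After applying f:
P(X,Z) where Z=f(Y):
- P(X,Z=0) = P(X,Y=0) + P(X,Y=1) + P(X,Y=2)
- P(X,Z=1) = P(X,Y=3)

I(X;Z) = I(X;f(Y)) = 0.0501 bits

Verification: 0.1125 ≥ 0.0501 ✓

Information cannot be created by processing; the function f can only lose information about X.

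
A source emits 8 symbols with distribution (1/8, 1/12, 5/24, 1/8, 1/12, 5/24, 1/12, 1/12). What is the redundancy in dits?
0.0337 dits

Redundancy measures how far a source is from maximum entropy:
R = H_max - H(X)

Maximum entropy for 8 symbols: H_max = log_10(8) = 0.9031 dits
Actual entropy: H(X) = 0.8694 dits
Redundancy: R = 0.9031 - 0.8694 = 0.0337 dits

This redundancy represents potential for compression: the source could be compressed by 0.0337 dits per symbol.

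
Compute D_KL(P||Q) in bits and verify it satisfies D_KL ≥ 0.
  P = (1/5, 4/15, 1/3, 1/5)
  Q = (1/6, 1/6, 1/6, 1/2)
0.3024 bits

KL divergence satisfies the Gibbs inequality: D_KL(P||Q) ≥ 0 for all distributions P, Q.

D_KL(P||Q) = Σ p(x) log(p(x)/q(x))
Term by term:
  x=0: 1/5 × log_2[(1/5)/(1/6)] = 0.0526
  x=1: 4/15 × log_2[(4/15)/(1/6)] = 0.1808
  x=2: 1/3 × log_2[(1/3)/(1/6)] = 0.3333
  x=3: 1/5 × log_2[(1/5)/(1/2)] = -0.2644
D_KL(P||Q) = 0.3024 bits

D_KL(P||Q) = 0.3024 ≥ 0 ✓

This non-negativity is a fundamental property: relative entropy cannot be negative because it measures how different Q is from P.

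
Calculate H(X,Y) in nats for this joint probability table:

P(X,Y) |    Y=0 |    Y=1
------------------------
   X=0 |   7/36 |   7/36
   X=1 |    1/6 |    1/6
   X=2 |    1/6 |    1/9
1.7769 nats

Joint entropy is H(X,Y) = -Σ_{x,y} p(x,y) log p(x,y).

Summing over all non-zero entries:
H(X,Y) = -[7/36·log_e(7/36) + 7/36·log_e(7/36) + 1/6·log_e(1/6) + 1/6·log_e(1/6) + 1/6·log_e(1/6) + 1/9·log_e(1/9)]
H(X,Y) = 1.7769 nats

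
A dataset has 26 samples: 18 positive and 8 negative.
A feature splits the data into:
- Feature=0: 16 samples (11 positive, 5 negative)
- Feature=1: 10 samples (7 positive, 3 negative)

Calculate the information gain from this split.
0.0001 bits

Information Gain = H(Y) - H(Y|Feature)

Before split:
P(positive) = 18/26 = 0.6923
H(Y) = 0.8905 bits

After split:
Feature=0: H = 0.8960 bits (weight = 16/26)
Feature=1: H = 0.8813 bits (weight = 10/26)
H(Y|Feature) = (16/26)×0.8960 + (10/26)×0.8813 = 0.8904 bits

Information Gain = 0.8905 - 0.8904 = 0.0001 bits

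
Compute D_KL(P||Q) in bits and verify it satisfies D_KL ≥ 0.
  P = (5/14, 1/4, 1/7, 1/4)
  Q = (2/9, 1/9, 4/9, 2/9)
0.3455 bits

KL divergence satisfies the Gibbs inequality: D_KL(P||Q) ≥ 0 for all distributions P, Q.

D_KL(P||Q) = Σ p(x) log(p(x)/q(x))
Term by term:
  x=0: 5/14 × log_2[(5/14)/(2/9)] = 0.2445
  x=1: 1/4 × log_2[(1/4)/(1/9)] = 0.2925
  x=2: 1/7 × log_2[(1/7)/(4/9)] = -0.2339
  x=3: 1/4 × log_2[(1/4)/(2/9)] = 0.0425
D_KL(P||Q) = 0.3455 bits

D_KL(P||Q) = 0.3455 ≥ 0 ✓

This non-negativity is a fundamental property: relative entropy cannot be negative because it measures how different Q is from P.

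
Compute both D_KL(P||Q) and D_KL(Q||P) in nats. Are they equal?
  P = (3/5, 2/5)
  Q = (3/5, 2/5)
D_KL(P||Q) = 0.0000, D_KL(Q||P) = 0.0000

KL divergence is not symmetric: D_KL(P||Q) ≠ D_KL(Q||P) in general.

D_KL(P||Q) = 0.0000 nats
D_KL(Q||P) = 0.0000 nats

In this case they happen to be equal (to 4 decimal places).

This asymmetry is why KL divergence is not a true distance metric.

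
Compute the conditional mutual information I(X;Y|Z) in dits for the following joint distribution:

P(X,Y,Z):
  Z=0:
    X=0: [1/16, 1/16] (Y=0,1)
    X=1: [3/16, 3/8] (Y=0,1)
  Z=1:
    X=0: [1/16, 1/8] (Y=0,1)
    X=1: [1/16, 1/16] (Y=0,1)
0.0045 dits

Conditional mutual information: I(X;Y|Z) = H(X|Z) + H(Y|Z) - H(X,Y|Z)

H(Z) = 0.2697
H(X,Z) = 0.5026 → H(X|Z) = 0.2329
H(Y,Z) = 0.5568 → H(Y|Z) = 0.2871
H(X,Y,Z) = 0.7852 → H(X,Y|Z) = 0.5155

I(X;Y|Z) = 0.2329 + 0.2871 - 0.5155 = 0.0045 dits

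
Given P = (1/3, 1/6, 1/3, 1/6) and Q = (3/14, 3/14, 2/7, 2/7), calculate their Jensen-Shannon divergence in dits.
0.0073 dits

Jensen-Shannon divergence is:
JSD(P||Q) = 0.5 × D_KL(P||M) + 0.5 × D_KL(Q||M)
where M = 0.5 × (P + Q) is the mixture distribution.

M = 0.5 × (1/3, 1/6, 1/3, 1/6) + 0.5 × (3/14, 3/14, 2/7, 2/7) = (0.27381, 4/21, 0.309524, 0.22619)

D_KL(P||M) = 0.0074 dits
D_KL(Q||M) = 0.0072 dits

JSD(P||Q) = 0.5 × 0.0074 + 0.5 × 0.0072 = 0.0073 dits

Unlike KL divergence, JSD is symmetric and bounded: 0 ≤ JSD ≤ log(2).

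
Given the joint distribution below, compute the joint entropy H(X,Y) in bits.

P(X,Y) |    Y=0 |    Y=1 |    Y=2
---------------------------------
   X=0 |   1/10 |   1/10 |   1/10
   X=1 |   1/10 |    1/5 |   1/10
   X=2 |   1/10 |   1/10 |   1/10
3.1219 bits

Joint entropy is H(X,Y) = -Σ_{x,y} p(x,y) log p(x,y).

Summing over all non-zero entries:
H(X,Y) = -[1/10·log_2(1/10) + 1/10·log_2(1/10) + 1/10·log_2(1/10) + 1/10·log_2(1/10) + 1/5·log_2(1/5) + 1/10·log_2(1/10) + 1/10·log_2(1/10) + 1/10·log_2(1/10) + 1/10·log_2(1/10)]
H(X,Y) = 3.1219 bits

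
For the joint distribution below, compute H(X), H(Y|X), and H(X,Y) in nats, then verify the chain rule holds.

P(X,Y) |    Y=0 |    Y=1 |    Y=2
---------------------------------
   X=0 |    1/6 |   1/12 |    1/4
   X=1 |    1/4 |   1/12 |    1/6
H(X,Y) = 1.7046, H(X) = 0.6931, H(Y|X) = 1.0114 (all in nats)

Chain rule: H(X,Y) = H(X) + H(Y|X)

Left side — joint entropy directly:
H(X,Y) = -Σ p(x,y) log p(x,y) = 1.7046 nats

Right side — compute H(Y|X) from the conditional distributions:
P(X) = (1/2, 1/2), so H(X) = 0.6931 nats
H(Y|X) = Σ_x P(X=x) · H(Y|X=x):
  P(Y|X=0) = (1/3, 1/6, 1/2), H(Y|X=0) = 1.0114, weight P(X=0) = 1/2
  P(Y|X=1) = (1/2, 1/6, 1/3), H(Y|X=1) = 1.0114, weight P(X=1) = 1/2
H(Y|X) = 1.0114 nats

H(X) + H(Y|X) = 0.6931 + 1.0114 = 1.7046 nats

Both sides equal 1.7046 nats. ✓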